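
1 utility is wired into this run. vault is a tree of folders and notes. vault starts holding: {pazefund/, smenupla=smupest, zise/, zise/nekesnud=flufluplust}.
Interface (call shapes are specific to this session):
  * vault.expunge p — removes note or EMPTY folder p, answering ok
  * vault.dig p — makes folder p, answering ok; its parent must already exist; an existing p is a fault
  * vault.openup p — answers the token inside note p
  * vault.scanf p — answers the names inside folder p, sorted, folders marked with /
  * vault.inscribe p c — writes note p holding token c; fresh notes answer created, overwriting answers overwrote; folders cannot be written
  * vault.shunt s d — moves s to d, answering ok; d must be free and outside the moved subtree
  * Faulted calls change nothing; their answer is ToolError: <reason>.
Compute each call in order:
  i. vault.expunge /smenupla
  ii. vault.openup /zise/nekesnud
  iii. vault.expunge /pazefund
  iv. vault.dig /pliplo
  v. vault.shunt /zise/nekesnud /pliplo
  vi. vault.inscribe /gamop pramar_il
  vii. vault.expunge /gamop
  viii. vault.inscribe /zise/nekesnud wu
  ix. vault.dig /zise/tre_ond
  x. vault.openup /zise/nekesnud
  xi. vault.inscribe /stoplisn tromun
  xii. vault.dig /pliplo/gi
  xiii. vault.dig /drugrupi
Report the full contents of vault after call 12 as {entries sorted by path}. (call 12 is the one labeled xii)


;; 1. vault.expunge(p: /smenupla) ~> ok
;; 2. vault.openup(p: /zise/nekesnud) ~> flufluplust
;; 3. vault.expunge(p: /pazefund) ~> ok
;; 4. vault.dig(p: /pliplo) ~> ok
;; 5. vault.shunt(s: /zise/nekesnud, d: /pliplo) ~> ToolError: exists
;; 6. vault.inscribe(p: /gamop, c: pramar_il) ~> created
;; 7. vault.expunge(p: /gamop) ~> ok
;; 8. vault.inscribe(p: /zise/nekesnud, c: wu) ~> overwrote
;; 9. vault.dig(p: /zise/tre_ond) ~> ok
;; 10. vault.openup(p: /zise/nekesnud) ~> wu
;; 11. vault.inscribe(p: /stoplisn, c: tromun) ~> created
;; 12. vault.dig(p: /pliplo/gi) ~> ok
;; 13. vault.dig(p: /drugrupi) ~> ok

Answer: {pliplo/, pliplo/gi/, stoplisn=tromun, zise/, zise/nekesnud=wu, zise/tre_ond/}


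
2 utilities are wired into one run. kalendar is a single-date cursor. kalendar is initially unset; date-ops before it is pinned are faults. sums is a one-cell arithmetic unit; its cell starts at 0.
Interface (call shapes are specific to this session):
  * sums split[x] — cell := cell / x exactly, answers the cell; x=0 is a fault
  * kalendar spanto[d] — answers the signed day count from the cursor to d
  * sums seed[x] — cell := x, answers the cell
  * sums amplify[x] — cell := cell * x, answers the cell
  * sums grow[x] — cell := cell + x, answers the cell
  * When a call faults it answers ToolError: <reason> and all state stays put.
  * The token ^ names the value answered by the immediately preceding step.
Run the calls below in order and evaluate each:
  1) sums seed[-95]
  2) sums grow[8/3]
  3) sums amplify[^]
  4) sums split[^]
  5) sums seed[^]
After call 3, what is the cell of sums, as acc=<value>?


Answer: acc=76729/9

Derivation:
[in] sums seed x: -95
= -95
[in] sums grow x: 8/3
= -277/3
[in] sums amplify x: ^
= 76729/9
[in] sums split x: ^
= 1
[in] sums seed x: ^
= 1


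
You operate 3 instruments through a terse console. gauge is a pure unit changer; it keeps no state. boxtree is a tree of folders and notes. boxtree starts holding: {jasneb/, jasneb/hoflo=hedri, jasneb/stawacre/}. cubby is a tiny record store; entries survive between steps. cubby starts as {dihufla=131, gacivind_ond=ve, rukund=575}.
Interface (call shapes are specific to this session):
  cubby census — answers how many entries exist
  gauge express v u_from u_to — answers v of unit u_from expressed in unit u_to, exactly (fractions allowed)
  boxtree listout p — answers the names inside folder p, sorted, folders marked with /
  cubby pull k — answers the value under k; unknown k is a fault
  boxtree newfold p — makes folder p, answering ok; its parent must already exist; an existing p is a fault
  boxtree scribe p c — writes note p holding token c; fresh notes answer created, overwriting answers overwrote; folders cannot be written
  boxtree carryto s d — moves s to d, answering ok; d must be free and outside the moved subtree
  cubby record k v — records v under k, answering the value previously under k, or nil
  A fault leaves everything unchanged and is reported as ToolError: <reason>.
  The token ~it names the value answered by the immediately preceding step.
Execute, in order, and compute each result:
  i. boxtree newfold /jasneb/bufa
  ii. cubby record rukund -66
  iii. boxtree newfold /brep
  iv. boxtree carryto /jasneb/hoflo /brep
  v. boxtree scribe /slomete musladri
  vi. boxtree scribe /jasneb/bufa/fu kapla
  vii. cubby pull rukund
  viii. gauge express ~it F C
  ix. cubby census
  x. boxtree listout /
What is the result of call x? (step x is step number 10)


CALL boxtree newfold[p→/jasneb/bufa]
RET  ok
CALL cubby record[k→rukund; v→-66]
RET  575
CALL boxtree newfold[p→/brep]
RET  ok
CALL boxtree carryto[s→/jasneb/hoflo; d→/brep]
RET  ToolError: exists
CALL boxtree scribe[p→/slomete; c→musladri]
RET  created
CALL boxtree scribe[p→/jasneb/bufa/fu; c→kapla]
RET  created
CALL cubby pull[k→rukund]
RET  -66
CALL gauge express[v→~it; u_from→F; u_to→C]
RET  -490/9
CALL cubby census[]
RET  3
CALL boxtree listout[p→/]
RET  [brep/, jasneb/, slomete]

Answer: [brep/, jasneb/, slomete]


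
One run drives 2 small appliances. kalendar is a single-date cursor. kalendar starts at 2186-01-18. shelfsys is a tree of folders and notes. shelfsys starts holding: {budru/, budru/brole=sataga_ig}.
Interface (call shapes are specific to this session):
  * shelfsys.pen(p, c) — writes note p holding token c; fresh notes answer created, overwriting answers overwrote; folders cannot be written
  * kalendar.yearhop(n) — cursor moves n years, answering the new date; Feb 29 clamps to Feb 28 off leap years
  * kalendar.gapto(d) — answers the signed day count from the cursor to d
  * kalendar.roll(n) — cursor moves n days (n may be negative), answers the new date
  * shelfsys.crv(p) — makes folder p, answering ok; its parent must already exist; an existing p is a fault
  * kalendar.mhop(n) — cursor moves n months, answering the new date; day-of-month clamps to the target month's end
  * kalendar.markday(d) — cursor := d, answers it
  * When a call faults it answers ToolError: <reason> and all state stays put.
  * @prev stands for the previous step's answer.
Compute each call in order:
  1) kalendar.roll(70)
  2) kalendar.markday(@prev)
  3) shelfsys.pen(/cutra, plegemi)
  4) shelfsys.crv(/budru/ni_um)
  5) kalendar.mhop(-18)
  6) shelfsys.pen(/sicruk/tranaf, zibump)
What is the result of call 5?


Do: roll[n: 70]
See: 2186-03-29
Do: markday[d: @prev]
See: 2186-03-29
Do: pen[p: /cutra; c: plegemi]
See: created
Do: crv[p: /budru/ni_um]
See: ok
Do: mhop[n: -18]
See: 2184-09-29
Do: pen[p: /sicruk/tranaf; c: zibump]
See: ToolError: no parent

Answer: 2184-09-29


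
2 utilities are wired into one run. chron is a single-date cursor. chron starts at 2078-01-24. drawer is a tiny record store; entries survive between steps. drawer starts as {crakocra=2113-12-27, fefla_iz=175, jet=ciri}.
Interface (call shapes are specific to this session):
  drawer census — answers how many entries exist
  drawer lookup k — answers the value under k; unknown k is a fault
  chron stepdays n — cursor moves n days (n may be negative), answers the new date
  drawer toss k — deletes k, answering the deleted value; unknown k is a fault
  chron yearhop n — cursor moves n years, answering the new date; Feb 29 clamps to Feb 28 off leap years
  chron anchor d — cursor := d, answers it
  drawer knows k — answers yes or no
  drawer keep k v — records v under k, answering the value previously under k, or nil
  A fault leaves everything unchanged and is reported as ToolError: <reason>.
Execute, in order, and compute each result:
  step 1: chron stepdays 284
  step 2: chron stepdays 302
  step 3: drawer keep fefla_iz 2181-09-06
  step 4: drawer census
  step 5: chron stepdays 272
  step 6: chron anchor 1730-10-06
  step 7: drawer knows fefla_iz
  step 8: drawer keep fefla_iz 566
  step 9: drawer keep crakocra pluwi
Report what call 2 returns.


Step: chron stepdays[284]
Result: 2078-11-04
Step: chron stepdays[302]
Result: 2079-09-02
Step: drawer keep[fefla_iz; 2181-09-06]
Result: 175
Step: drawer census[]
Result: 3
Step: chron stepdays[272]
Result: 2080-05-31
Step: chron anchor[1730-10-06]
Result: 1730-10-06
Step: drawer knows[fefla_iz]
Result: yes
Step: drawer keep[fefla_iz; 566]
Result: 2181-09-06
Step: drawer keep[crakocra; pluwi]
Result: 2113-12-27

Answer: 2079-09-02


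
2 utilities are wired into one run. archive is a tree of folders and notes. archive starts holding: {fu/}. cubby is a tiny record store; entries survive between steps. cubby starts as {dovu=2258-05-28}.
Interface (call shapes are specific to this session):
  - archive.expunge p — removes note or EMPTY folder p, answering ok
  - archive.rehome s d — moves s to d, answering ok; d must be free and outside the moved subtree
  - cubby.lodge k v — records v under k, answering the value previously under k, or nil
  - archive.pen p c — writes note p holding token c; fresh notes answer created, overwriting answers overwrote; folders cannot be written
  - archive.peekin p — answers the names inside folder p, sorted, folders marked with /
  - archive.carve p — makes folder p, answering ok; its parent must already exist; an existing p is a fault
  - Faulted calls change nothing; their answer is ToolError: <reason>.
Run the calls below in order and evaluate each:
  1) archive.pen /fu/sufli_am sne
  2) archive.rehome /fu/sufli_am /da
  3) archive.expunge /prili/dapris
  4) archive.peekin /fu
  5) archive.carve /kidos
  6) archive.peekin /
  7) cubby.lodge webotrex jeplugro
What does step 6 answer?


[in] archive.pen /fu/sufli_am sne
  created
[in] archive.rehome /fu/sufli_am /da
  ok
[in] archive.expunge /prili/dapris
  ToolError: not found
[in] archive.peekin /fu
  []
[in] archive.carve /kidos
  ok
[in] archive.peekin /
  [da, fu/, kidos/]
[in] cubby.lodge webotrex jeplugro
  nil

Answer: [da, fu/, kidos/]


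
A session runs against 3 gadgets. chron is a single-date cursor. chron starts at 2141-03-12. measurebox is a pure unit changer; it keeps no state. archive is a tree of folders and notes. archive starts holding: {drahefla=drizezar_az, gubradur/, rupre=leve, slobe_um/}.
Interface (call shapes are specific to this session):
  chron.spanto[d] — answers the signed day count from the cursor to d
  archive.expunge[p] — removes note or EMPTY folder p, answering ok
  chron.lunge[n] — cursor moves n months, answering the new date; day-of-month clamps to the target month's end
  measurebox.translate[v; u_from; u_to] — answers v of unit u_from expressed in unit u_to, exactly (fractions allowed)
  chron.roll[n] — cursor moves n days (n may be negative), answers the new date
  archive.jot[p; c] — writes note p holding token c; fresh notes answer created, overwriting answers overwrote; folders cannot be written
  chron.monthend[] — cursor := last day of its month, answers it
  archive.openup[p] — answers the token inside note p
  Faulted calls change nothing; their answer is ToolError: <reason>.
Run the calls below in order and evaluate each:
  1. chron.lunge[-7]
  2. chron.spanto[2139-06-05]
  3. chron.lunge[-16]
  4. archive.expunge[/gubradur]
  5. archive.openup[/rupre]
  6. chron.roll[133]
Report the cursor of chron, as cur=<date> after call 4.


Answer: cur=2139-04-12

Derivation:
CALL chron.lunge[n→-7]
RET  2140-08-12
CALL chron.spanto[d→2139-06-05]
RET  -434
CALL chron.lunge[n→-16]
RET  2139-04-12
CALL archive.expunge[p→/gubradur]
RET  ok
CALL archive.openup[p→/rupre]
RET  leve
CALL chron.roll[n→133]
RET  2139-08-23


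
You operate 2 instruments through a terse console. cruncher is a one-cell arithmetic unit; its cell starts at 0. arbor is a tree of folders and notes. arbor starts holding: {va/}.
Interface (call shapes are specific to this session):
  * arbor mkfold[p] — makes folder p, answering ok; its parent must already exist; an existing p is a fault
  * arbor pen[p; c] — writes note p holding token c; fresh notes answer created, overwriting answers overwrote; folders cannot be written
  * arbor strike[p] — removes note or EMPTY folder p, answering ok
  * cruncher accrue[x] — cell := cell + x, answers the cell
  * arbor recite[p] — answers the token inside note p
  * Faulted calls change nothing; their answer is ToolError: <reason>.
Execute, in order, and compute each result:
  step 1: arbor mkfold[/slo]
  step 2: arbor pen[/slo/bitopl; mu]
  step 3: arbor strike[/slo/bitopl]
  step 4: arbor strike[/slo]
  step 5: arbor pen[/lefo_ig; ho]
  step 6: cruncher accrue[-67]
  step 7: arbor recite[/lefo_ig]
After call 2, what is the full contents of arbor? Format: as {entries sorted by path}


Answer: {slo/, slo/bitopl=mu, va/}

Derivation:
;; arbor mkfold(/slo) => ok
;; arbor pen(/slo/bitopl, mu) => created
;; arbor strike(/slo/bitopl) => ok
;; arbor strike(/slo) => ok
;; arbor pen(/lefo_ig, ho) => created
;; cruncher accrue(-67) => -67
;; arbor recite(/lefo_ig) => ho


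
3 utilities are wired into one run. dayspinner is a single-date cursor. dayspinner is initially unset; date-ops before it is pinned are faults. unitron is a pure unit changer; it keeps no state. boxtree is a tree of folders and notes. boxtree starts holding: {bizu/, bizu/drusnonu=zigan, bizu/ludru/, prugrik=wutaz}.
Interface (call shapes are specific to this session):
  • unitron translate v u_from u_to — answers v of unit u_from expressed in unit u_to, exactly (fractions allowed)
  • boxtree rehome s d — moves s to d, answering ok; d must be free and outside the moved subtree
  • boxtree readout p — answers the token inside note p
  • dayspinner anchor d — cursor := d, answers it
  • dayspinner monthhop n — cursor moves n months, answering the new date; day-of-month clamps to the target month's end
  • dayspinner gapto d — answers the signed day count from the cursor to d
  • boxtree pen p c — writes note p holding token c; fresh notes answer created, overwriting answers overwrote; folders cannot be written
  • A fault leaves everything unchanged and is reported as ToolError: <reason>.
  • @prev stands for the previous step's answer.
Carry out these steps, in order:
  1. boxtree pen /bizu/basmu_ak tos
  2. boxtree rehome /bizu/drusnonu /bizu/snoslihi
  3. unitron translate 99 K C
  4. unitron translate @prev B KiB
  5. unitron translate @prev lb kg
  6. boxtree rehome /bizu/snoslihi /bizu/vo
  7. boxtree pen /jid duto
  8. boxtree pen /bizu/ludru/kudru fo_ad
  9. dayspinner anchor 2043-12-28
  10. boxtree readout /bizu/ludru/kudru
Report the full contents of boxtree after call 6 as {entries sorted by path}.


Answer: {bizu/, bizu/basmu_ak=tos, bizu/ludru/, bizu/vo=zigan, prugrik=wutaz}

Derivation:
// 1. boxtree pen(p='/bizu/basmu_ak', c='tos') ~> created
// 2. boxtree rehome(s='/bizu/drusnonu', d='/bizu/snoslihi') ~> ok
// 3. unitron translate(v='99', u_from='K', u_to='C') ~> -3483/20
// 4. unitron translate(v='@prev', u_from='B', u_to='KiB') ~> -3483/20480
// 5. unitron translate(v='@prev', u_from='lb', u_to='kg') ~> -157986222471/2048000000000
// 6. boxtree rehome(s='/bizu/snoslihi', d='/bizu/vo') ~> ok
// 7. boxtree pen(p='/jid', c='duto') ~> created
// 8. boxtree pen(p='/bizu/ludru/kudru', c='fo_ad') ~> created
// 9. dayspinner anchor(d='2043-12-28') ~> 2043-12-28
// 10. boxtree readout(p='/bizu/ludru/kudru') ~> fo_ad


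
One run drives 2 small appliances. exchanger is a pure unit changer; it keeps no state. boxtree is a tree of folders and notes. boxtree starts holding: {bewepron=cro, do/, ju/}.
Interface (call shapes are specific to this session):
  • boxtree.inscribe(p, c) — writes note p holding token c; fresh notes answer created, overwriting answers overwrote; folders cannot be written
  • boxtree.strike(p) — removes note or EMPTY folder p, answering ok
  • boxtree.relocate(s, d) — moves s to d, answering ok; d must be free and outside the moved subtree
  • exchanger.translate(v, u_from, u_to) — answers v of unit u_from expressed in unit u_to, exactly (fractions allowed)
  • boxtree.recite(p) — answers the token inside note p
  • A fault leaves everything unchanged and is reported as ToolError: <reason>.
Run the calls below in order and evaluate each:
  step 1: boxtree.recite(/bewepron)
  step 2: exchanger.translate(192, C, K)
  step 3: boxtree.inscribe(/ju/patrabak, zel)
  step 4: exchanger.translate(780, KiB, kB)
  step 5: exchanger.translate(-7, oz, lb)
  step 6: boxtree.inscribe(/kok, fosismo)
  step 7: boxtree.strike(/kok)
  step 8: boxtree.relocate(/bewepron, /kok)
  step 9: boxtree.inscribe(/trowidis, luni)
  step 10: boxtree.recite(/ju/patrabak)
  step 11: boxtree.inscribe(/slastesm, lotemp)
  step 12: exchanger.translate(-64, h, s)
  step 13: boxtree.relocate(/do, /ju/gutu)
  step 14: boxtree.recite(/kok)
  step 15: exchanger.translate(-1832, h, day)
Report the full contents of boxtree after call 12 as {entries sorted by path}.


Answer: {do/, ju/, ju/patrabak=zel, kok=cro, slastesm=lotemp, trowidis=luni}

Derivation:
I run boxtree.recite(p: /bewepron), and observe cro.
I use exchanger.translate(v: 192, u_from: C, u_to: K), and get 9303/20.
I call boxtree.inscribe(p: /ju/patrabak, c: zel), giving created.
I call exchanger.translate(v: 780, u_from: KiB, u_to: kB), yielding 19968/25.
Calling exchanger.translate(v: -7, u_from: oz, u_to: lb): -7/16.
I call boxtree.inscribe(p: /kok, c: fosismo), — result: created.
Calling boxtree.strike(p: /kok): ok.
I invoke boxtree.relocate(s: /bewepron, d: /kok), and see ok.
I run boxtree.inscribe(p: /trowidis, c: luni), and see created.
Then boxtree.recite(p: /ju/patrabak), and observe zel.
Invoking boxtree.inscribe(p: /slastesm, c: lotemp), which returns created.
Using exchanger.translate(v: -64, u_from: h, u_to: s), and see -230400.
Calling boxtree.relocate(s: /do, d: /ju/gutu), and observe ok.
Next I call boxtree.recite(p: /kok): cro.
Then exchanger.translate(v: -1832, u_from: h, u_to: day), and observe -229/3.


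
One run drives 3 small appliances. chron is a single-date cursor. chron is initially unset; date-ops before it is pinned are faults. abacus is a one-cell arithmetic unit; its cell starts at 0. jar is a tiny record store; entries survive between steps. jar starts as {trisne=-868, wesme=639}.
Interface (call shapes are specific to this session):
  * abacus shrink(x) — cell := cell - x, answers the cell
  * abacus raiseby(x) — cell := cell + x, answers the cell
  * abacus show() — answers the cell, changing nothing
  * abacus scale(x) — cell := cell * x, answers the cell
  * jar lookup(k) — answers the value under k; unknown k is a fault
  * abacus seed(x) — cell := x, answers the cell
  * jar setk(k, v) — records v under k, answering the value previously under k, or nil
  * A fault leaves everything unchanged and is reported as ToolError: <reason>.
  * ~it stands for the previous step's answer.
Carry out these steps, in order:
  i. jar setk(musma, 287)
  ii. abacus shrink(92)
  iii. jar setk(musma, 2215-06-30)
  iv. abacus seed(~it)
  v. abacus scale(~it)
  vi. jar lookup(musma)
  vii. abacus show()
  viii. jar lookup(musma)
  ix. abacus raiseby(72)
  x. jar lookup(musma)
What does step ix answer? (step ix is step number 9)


>>> jar setk k=musma v=287
[out] nil
>>> abacus shrink x=92
[out] -92
>>> jar setk k=musma v=2215-06-30
[out] 287
>>> abacus seed x=~it
[out] 287
>>> abacus scale x=~it
[out] 82369
>>> jar lookup k=musma
[out] 2215-06-30
>>> abacus show
[out] 82369
>>> jar lookup k=musma
[out] 2215-06-30
>>> abacus raiseby x=72
[out] 82441
>>> jar lookup k=musma
[out] 2215-06-30

Answer: 82441


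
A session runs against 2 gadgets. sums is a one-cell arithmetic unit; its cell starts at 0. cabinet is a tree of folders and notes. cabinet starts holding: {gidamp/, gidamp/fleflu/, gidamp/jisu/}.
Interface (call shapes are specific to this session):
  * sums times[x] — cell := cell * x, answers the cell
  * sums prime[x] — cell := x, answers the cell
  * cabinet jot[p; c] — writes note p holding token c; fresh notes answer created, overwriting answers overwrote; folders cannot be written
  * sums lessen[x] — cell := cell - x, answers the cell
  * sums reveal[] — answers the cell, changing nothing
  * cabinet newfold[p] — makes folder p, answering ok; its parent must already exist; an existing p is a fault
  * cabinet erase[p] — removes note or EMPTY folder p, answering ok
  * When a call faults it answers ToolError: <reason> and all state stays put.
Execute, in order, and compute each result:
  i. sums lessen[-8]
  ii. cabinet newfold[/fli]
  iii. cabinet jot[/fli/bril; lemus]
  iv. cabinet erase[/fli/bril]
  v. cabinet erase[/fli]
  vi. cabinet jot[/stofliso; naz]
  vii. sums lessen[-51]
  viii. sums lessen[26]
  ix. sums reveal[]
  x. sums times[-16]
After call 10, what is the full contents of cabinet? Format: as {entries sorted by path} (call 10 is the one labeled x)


> sums lessen x: -8
[out] 8
> cabinet newfold p: /fli
[out] ok
> cabinet jot p: /fli/bril c: lemus
[out] created
> cabinet erase p: /fli/bril
[out] ok
> cabinet erase p: /fli
[out] ok
> cabinet jot p: /stofliso c: naz
[out] created
> sums lessen x: -51
[out] 59
> sums lessen x: 26
[out] 33
> sums reveal
[out] 33
> sums times x: -16
[out] -528

Answer: {gidamp/, gidamp/fleflu/, gidamp/jisu/, stofliso=naz}


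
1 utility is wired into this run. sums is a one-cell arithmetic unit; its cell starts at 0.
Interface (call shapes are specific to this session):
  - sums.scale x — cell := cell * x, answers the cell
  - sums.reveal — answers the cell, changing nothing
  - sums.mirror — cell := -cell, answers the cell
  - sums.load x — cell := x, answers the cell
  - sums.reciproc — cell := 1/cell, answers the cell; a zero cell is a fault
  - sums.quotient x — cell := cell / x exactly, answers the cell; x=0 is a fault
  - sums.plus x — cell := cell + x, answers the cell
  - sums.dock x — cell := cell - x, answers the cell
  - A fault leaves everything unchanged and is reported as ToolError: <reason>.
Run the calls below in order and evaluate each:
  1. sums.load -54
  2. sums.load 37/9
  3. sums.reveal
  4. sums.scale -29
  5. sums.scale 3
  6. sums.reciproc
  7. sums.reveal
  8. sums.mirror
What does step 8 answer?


;; sums.load(x='-54') == -54
;; sums.load(x='37/9') == 37/9
;; sums.reveal() == 37/9
;; sums.scale(x='-29') == -1073/9
;; sums.scale(x='3') == -1073/3
;; sums.reciproc() == -3/1073
;; sums.reveal() == -3/1073
;; sums.mirror() == 3/1073

Answer: 3/1073


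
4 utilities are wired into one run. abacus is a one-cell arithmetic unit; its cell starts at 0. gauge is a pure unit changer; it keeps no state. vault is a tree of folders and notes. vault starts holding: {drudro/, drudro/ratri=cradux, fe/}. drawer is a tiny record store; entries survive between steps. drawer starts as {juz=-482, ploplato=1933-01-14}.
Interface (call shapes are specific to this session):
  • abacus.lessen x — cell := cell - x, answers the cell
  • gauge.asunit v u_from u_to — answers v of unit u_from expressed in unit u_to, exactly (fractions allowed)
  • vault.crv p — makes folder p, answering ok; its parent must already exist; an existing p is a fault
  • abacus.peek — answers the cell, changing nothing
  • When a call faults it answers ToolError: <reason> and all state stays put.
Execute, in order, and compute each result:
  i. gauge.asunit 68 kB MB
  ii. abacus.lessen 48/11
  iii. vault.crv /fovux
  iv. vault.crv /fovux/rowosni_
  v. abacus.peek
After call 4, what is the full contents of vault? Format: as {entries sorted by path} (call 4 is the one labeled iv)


Answer: {drudro/, drudro/ratri=cradux, fe/, fovux/, fovux/rowosni_/}

Derivation:
·→ gauge.asunit(68, kB, MB)
·← 17/250
·→ abacus.lessen(48/11)
·← -48/11
·→ vault.crv(/fovux)
·← ok
·→ vault.crv(/fovux/rowosni_)
·← ok
·→ abacus.peek()
·← -48/11


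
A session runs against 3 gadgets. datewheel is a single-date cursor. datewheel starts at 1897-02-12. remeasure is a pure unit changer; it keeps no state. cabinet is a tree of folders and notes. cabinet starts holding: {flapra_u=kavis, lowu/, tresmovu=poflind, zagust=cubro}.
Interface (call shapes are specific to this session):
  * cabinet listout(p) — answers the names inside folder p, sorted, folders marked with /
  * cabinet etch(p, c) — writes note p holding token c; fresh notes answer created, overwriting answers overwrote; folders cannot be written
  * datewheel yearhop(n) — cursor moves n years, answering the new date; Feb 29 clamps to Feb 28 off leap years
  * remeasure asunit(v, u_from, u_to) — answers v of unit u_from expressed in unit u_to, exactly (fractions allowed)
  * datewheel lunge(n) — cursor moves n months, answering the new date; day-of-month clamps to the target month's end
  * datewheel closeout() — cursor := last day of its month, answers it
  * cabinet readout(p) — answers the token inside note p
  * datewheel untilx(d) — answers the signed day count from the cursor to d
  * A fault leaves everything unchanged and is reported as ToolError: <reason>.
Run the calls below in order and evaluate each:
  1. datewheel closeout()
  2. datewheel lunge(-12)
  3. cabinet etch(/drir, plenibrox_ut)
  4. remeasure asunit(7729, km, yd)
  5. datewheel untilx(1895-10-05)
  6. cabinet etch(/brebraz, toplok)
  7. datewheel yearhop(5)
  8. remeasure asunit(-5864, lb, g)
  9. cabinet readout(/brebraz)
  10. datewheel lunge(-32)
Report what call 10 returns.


→ datewheel closeout()
← 1897-02-28
→ datewheel lunge(n=-12)
← 1896-02-28
→ cabinet etch(p=/drir, c=plenibrox_ut)
← created
→ remeasure asunit(v=7729, u_from=km, u_to=yd)
← 9661250000/1143
→ datewheel untilx(d=1895-10-05)
← -146
→ cabinet etch(p=/brebraz, c=toplok)
← created
→ datewheel yearhop(n=5)
← 1901-02-28
→ remeasure asunit(v=-5864, u_from=lb, u_to=g)
← -33248320721/12500
→ cabinet readout(p=/brebraz)
← toplok
→ datewheel lunge(n=-32)
← 1898-06-28

Answer: 1898-06-28


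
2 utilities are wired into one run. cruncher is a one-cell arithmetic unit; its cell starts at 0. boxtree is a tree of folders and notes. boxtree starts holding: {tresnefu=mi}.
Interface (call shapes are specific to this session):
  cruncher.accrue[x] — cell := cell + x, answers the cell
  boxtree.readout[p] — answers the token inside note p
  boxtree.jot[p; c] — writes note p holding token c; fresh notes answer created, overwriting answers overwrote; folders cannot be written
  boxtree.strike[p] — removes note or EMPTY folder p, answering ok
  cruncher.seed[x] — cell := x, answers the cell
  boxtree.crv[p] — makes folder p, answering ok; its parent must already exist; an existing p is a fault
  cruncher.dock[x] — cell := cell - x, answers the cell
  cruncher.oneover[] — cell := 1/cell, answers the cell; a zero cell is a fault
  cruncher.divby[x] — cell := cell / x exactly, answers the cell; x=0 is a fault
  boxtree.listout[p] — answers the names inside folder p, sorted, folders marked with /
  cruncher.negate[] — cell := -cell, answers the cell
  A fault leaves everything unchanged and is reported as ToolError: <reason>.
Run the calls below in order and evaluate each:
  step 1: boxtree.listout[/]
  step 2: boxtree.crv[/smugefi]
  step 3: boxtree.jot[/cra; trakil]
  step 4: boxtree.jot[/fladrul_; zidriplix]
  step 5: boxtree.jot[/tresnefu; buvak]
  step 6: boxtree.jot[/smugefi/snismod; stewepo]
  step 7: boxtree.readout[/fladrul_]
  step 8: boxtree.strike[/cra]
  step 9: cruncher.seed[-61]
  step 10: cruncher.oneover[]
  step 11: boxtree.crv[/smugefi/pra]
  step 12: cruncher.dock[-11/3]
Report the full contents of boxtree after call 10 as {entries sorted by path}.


Answer: {fladrul_=zidriplix, smugefi/, smugefi/snismod=stewepo, tresnefu=buvak}

Derivation:
$ boxtree.listout p=/
  [tresnefu]
$ boxtree.crv p=/smugefi
  ok
$ boxtree.jot p=/cra c=trakil
  created
$ boxtree.jot p=/fladrul_ c=zidriplix
  created
$ boxtree.jot p=/tresnefu c=buvak
  overwrote
$ boxtree.jot p=/smugefi/snismod c=stewepo
  created
$ boxtree.readout p=/fladrul_
  zidriplix
$ boxtree.strike p=/cra
  ok
$ cruncher.seed x=-61
  -61
$ cruncher.oneover
  -1/61
$ boxtree.crv p=/smugefi/pra
  ok
$ cruncher.dock x=-11/3
  668/183


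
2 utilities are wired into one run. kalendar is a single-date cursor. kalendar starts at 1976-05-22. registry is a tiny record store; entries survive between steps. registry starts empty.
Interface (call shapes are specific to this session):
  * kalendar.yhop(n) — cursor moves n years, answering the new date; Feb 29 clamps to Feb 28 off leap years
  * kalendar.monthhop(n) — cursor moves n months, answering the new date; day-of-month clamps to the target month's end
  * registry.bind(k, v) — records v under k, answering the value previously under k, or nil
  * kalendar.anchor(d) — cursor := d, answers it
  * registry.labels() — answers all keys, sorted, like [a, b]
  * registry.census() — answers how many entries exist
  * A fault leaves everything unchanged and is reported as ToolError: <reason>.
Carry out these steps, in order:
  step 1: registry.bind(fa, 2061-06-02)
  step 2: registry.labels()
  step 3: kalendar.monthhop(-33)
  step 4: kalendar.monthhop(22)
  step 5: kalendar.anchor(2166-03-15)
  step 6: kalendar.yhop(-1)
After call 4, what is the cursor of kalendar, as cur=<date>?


Answer: cur=1975-06-22

Derivation:
-- registry.bind(k→fa, v→2061-06-02) -> nil
-- registry.labels() -> [fa]
-- kalendar.monthhop(n→-33) -> 1973-08-22
-- kalendar.monthhop(n→22) -> 1975-06-22
-- kalendar.anchor(d→2166-03-15) -> 2166-03-15
-- kalendar.yhop(n→-1) -> 2165-03-15


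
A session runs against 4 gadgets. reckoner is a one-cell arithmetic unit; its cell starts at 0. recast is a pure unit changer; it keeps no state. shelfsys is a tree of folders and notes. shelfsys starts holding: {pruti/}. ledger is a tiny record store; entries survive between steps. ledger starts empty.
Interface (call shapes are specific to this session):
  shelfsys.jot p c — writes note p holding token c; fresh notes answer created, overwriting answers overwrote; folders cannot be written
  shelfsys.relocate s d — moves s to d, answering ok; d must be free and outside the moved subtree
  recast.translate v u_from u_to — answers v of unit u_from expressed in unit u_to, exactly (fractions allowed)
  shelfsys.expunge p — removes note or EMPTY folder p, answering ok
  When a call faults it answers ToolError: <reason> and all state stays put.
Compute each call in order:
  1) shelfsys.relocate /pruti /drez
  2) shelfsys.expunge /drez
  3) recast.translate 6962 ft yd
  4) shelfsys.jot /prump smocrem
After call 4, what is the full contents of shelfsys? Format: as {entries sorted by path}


Answer: {prump=smocrem}

Derivation:
Do: shelfsys.relocate[s: /pruti; d: /drez]
See: ok
Do: shelfsys.expunge[p: /drez]
See: ok
Do: recast.translate[v: 6962; u_from: ft; u_to: yd]
See: 6962/3
Do: shelfsys.jot[p: /prump; c: smocrem]
See: created


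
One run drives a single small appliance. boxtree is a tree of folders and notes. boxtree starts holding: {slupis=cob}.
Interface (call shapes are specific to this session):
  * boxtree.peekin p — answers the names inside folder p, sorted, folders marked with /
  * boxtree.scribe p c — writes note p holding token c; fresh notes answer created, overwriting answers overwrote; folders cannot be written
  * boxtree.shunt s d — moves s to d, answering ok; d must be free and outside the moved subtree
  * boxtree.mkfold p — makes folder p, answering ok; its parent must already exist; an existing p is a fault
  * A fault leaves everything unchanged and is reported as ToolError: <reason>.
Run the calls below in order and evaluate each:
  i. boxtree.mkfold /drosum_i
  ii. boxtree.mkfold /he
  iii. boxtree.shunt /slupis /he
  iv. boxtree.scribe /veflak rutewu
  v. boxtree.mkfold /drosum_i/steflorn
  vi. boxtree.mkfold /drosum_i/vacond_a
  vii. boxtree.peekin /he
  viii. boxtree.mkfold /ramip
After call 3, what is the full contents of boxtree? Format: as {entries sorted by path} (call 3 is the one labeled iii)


$ boxtree.mkfold p=/drosum_i
[out] ok
$ boxtree.mkfold p=/he
[out] ok
$ boxtree.shunt s=/slupis d=/he
[out] ToolError: exists
$ boxtree.scribe p=/veflak c=rutewu
[out] created
$ boxtree.mkfold p=/drosum_i/steflorn
[out] ok
$ boxtree.mkfold p=/drosum_i/vacond_a
[out] ok
$ boxtree.peekin p=/he
[out] []
$ boxtree.mkfold p=/ramip
[out] ok

Answer: {drosum_i/, he/, slupis=cob}


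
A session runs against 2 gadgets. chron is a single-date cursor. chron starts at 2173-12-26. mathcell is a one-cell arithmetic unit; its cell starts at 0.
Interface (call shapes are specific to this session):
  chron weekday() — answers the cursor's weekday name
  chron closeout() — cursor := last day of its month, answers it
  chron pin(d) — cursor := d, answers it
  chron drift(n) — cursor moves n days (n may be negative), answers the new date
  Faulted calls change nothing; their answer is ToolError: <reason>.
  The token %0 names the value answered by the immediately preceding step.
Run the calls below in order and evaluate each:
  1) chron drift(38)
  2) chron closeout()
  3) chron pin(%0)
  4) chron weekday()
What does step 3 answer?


Act: chron drift[n: 38]
Obs: 2174-02-02
Act: chron closeout[]
Obs: 2174-02-28
Act: chron pin[d: %0]
Obs: 2174-02-28
Act: chron weekday[]
Obs: Monday

Answer: 2174-02-28


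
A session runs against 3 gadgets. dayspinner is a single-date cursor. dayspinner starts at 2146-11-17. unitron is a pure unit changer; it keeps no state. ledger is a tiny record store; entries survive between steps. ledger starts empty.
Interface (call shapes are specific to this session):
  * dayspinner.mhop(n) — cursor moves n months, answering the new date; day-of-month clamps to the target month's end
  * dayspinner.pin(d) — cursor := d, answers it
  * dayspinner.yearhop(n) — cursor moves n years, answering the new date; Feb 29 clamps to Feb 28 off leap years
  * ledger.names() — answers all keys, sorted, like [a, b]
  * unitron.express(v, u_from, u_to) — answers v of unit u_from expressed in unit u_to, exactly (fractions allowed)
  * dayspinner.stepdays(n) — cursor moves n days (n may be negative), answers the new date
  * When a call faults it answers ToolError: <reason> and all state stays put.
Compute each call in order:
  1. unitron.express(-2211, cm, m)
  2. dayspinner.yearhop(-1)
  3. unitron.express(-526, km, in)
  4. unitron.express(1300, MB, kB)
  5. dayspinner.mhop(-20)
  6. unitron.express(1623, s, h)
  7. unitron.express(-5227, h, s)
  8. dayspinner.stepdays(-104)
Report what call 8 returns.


Answer: 2143-12-04

Derivation:
! unitron.express(v: -2211, u_from: cm, u_to: m) : -2211/100
! dayspinner.yearhop(n: -1) : 2145-11-17
! unitron.express(v: -526, u_from: km, u_to: in) : -2630000000/127
! unitron.express(v: 1300, u_from: MB, u_to: kB) : 1300000
! dayspinner.mhop(n: -20) : 2144-03-17
! unitron.express(v: 1623, u_from: s, u_to: h) : 541/1200
! unitron.express(v: -5227, u_from: h, u_to: s) : -18817200
! dayspinner.stepdays(n: -104) : 2143-12-04


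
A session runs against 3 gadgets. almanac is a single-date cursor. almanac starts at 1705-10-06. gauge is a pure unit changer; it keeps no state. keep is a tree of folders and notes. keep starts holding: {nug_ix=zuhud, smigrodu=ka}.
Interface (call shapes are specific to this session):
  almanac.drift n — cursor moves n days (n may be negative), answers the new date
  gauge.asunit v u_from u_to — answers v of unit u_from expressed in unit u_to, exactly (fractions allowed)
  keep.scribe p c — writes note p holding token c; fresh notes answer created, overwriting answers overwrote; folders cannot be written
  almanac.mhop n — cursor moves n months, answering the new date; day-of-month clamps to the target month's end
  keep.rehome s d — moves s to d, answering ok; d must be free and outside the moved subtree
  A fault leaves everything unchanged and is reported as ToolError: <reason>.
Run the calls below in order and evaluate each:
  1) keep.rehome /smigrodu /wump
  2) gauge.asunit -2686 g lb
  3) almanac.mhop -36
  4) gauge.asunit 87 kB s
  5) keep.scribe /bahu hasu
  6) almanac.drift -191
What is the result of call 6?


Answer: 1702-03-29

Derivation:
I run keep.rehome passing s: /smigrodu, d: /wump, — result: ok.
I use gauge.asunit passing v: -2686, u_from: g, u_to: lb, yielding -268600000/45359237.
I call almanac.mhop passing n: -36, and see 1702-10-06.
Then gauge.asunit passing v: 87, u_from: kB, u_to: s, → ToolError: incompatible units.
Now I run keep.scribe passing p: /bahu, c: hasu, yielding created.
Calling almanac.drift passing n: -191, → 1702-03-29.


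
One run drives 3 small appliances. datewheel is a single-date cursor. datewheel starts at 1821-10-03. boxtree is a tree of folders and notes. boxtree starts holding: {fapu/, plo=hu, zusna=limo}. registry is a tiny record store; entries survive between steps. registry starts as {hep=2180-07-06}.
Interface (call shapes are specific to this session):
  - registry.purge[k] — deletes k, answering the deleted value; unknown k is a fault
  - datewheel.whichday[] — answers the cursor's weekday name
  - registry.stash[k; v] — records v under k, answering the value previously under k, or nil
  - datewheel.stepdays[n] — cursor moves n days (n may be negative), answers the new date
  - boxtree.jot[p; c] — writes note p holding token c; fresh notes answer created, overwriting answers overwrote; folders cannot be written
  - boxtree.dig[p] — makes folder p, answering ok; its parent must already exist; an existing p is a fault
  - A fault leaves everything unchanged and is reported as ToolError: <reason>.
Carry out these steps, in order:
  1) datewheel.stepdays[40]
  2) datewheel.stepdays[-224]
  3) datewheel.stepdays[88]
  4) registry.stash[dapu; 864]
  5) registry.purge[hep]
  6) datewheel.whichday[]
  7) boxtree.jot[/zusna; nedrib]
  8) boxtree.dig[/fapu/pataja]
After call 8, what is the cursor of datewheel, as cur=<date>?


Act: datewheel.stepdays[n→40]
Obs: 1821-11-12
Act: datewheel.stepdays[n→-224]
Obs: 1821-04-02
Act: datewheel.stepdays[n→88]
Obs: 1821-06-29
Act: registry.stash[k→dapu; v→864]
Obs: nil
Act: registry.purge[k→hep]
Obs: 2180-07-06
Act: datewheel.whichday[]
Obs: Friday
Act: boxtree.jot[p→/zusna; c→nedrib]
Obs: overwrote
Act: boxtree.dig[p→/fapu/pataja]
Obs: ok

Answer: cur=1821-06-29


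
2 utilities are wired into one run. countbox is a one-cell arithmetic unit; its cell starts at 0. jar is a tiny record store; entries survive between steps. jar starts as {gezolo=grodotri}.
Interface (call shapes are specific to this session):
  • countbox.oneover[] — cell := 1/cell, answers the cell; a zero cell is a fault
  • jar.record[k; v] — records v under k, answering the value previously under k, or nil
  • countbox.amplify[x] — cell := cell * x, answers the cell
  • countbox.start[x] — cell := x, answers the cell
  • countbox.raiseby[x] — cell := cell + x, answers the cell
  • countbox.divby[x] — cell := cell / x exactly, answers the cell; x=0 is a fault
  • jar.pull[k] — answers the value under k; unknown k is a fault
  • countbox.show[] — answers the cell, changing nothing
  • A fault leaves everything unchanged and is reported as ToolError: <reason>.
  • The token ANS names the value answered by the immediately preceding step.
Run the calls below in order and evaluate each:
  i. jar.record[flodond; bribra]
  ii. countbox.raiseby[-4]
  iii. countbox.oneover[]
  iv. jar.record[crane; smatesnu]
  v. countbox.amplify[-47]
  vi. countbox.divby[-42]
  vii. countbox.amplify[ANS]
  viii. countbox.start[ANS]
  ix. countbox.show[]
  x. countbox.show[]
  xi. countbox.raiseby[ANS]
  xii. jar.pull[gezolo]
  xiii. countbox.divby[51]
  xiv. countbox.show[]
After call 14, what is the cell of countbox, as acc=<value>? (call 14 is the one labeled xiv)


Answer: acc=2209/719712

Derivation:
I call jar.record(k='flodond', v='bribra'), giving nil.
I use countbox.raiseby(x='-4'), → -4.
I invoke countbox.oneover(): -1/4.
Using jar.record(k='crane', v='smatesnu'), giving nil.
I run countbox.amplify(x='-47'), → 47/4.
I run countbox.divby(x='-42'), and see -47/168.
Now I run countbox.amplify(x='ANS'), which returns 2209/28224.
Next I call countbox.start(x='ANS'): 2209/28224.
I call countbox.show, → 2209/28224.
I use countbox.show: 2209/28224.
I try countbox.raiseby(x='ANS'), giving 2209/14112.
I call jar.pull(k='gezolo'), yielding grodotri.
I call countbox.divby(x='51'), and see 2209/719712.
Now I run countbox.show, → 2209/719712.
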